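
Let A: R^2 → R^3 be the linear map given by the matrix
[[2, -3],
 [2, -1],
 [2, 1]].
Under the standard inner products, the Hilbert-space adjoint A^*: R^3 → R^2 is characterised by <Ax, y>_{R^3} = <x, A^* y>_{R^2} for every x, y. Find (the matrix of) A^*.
A^* = A^T =
[[2, 2, 2],
 [-3, -1, 1]]

For real matrices with standard dot products, the defining identity <Ax, y> = <x, A^* y> gives (Ax)^T y = x^T (A^*) y, i.e. x^T A^T y = x^T (A^*) y. Since this holds for all x, y, we must have A^* = A^T. Therefore
A^* =
[[2, 2, 2],
 [-3, -1, 1]].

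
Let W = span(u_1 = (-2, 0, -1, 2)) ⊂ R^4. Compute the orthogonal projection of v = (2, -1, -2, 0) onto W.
proj_W(v) = (4/9, 0, 2/9, -4/9)

Set up U = [u_1 | ... | u_1] ∈ R^(4×1). The projector onto W = col(U) is P = U (U^T U)^(-1) U^T.
Compute U^T U =
  [9],
and U^T v = (-2).
Solve U^T U · c = U^T v for the coefficients: c = (-2/9). The projection is proj_W(v) = U c.
Check: (v - proj_W(v)) · u_1 = 0  (should be 0).
Result: proj_W(v) = (4/9, 0, 2/9, -4/9).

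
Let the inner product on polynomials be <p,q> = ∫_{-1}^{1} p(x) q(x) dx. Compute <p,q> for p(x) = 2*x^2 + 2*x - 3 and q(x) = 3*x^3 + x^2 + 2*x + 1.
<p,q> = -4/5

Expand the product: p(x)·q(x) = 6*x^5 + 8*x^4 - 3*x^3 + 3*x^2 - 4*x - 3.
∫_{-1}^{1} of each monomial x^k gives [2/(k+1) if k even, 0 if k odd]. Integrating term-by-term (or equivalently evaluating the antiderivative F(x) = x^6 + 8*x^5/5 - 3*x^4/4 + x^3 - 2*x^2 - 3*x at the endpoints):
  F(1) − F(−1) = -43/20 − (-27/20) = -4/5.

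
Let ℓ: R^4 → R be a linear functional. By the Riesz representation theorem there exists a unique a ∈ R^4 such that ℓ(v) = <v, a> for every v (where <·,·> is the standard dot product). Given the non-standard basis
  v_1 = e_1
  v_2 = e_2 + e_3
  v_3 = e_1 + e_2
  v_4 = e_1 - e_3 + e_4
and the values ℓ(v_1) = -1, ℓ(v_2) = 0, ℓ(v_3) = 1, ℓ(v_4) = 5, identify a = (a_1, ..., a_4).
a = (-1, 2, -2, 4)

Write a = (a_1, ..., a_4) in the standard basis. For each basis vector v_i, ℓ(v_i) = <v_i, a> is a linear equation in the a_j's. Collect the n equations into a matrix system V a = ℓ, where row i of V is v_i (expressed in the standard basis). Since V is invertible (lower-triangular with 1s on the diagonal, up to permutation), solve by back-substitution:
  V =
[[1, 0, 0, 0],
 [0, 1, 1, 0],
 [1, 1, 0, 0],
 [1, 0, -1, 1]]
  V a = (-1, 0, 1, 5)
Solving gives a = (-1, 2, -2, 4).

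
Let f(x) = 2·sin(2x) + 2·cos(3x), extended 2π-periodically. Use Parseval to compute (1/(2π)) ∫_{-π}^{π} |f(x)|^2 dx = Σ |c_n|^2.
Σ |c_n|^2 = 4

Expand |f|^2 and use orthogonality of {sin(nx), cos(mx)} on [-π, π]:
  ∫_{-π}^{π} sin(nx)^2 dx = π, ∫ cos(mx)^2 dx = π, and cross terms integrate to 0.
So ∫_{-π}^{π} f(x)^2 dx = 2^2 · π + 2^2 · π = (4 + 4)π.
Divide by 2π: (4 + 4)/2 = 4.
By Parseval, this equals Σ |c_n|^2.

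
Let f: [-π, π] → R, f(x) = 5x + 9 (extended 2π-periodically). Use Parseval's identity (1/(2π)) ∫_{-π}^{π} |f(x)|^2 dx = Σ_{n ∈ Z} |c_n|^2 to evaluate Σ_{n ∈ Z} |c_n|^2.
Σ |c_n|^2 = 25π^2/3 + 81

Expand and integrate term by term over [-π, π]:
  ∫ (5x)^2 dx = 25·(2π^3/3); ∫ 2·5·(9)·x dx = 0 (odd integrand); ∫ 9^2 dx = 81·2π.
So (1/(2π)) ∫_{-π}^{π} (5x + 9)^2 dx = 25π^2/3 + 81 = 25π^2/3 + 81.
Parseval ⇒ Σ |c_n|^2 = 25π^2/3 + 81.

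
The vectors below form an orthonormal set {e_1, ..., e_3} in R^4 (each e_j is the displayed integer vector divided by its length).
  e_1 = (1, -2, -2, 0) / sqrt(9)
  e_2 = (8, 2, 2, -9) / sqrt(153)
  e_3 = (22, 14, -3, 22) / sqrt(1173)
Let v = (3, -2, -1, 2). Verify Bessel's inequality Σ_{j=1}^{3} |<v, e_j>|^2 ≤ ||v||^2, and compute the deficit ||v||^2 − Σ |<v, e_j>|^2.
Σ |<v, e_j>|^2 = 1046/69; ||v||^2 = 18; deficit = 196/69

Write each e_j = u_j / sqrt(<u_j, u_j>) where u_j is the displayed integer vector. Then <v, e_j> = <v, u_j> / sqrt(<u_j, u_j>), so |<v, e_j>|^2 = <v, u_j>^2 / <u_j, u_j>.
Coefficients: <v, e_1> = 9/sqrt(9), <v, e_2> = 0/sqrt(153), <v, e_3> = 85/sqrt(1173).
Square and sum: Σ |<v, e_j>|^2 = 1046/69.
Compute ||v||^2 = v·v = 18.
Deficit = 18 − 1046/69 = 196/69 ≥ 0, confirming Bessel's inequality. (The deficit equals ||v − Σ <v,e_j> e_j||^2, the squared distance from v to span{e_j}.)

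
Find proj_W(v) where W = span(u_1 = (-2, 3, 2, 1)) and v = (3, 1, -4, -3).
proj_W(v) = (14/9, -7/3, -14/9, -7/9)

Set up U = [u_1 | ... | u_1] ∈ R^(4×1). The projector onto W = col(U) is P = U (U^T U)^(-1) U^T.
Compute U^T U =
  [18],
and U^T v = (-14).
Solve U^T U · c = U^T v for the coefficients: c = (-7/9). The projection is proj_W(v) = U c.
Check: (v - proj_W(v)) · u_1 = 0  (should be 0).
Result: proj_W(v) = (14/9, -7/3, -14/9, -7/9).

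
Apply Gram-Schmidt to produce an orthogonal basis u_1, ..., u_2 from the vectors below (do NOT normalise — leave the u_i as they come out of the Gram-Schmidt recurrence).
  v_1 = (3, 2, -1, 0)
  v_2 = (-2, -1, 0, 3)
Orthogonal basis:
  u_1 = (3, 2, -1, 0)
  u_2 = (-2/7, 1/7, -4/7, 3)

Apply the Gram-Schmidt recurrence
  u_1 = v_1
  u_i = v_i − Σ_{j<i} ((v_i · u_j) / (u_j · u_j)) · u_j.

Step by step this gives:
  u_1 = (3, 2, -1, 0)
  u_2 = (-2/7, 1/7, -4/7, 3)

Orthogonality check:
  u_2 · u_1 = 0 (should be 0)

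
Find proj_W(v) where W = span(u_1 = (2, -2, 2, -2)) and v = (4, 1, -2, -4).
proj_W(v) = (5/4, -5/4, 5/4, -5/4)

Set up U = [u_1 | ... | u_1] ∈ R^(4×1). The projector onto W = col(U) is P = U (U^T U)^(-1) U^T.
Compute U^T U =
  [16],
and U^T v = (10).
Solve U^T U · c = U^T v for the coefficients: c = (5/8). The projection is proj_W(v) = U c.
Check: (v - proj_W(v)) · u_1 = 0  (should be 0).
Result: proj_W(v) = (5/4, -5/4, 5/4, -5/4).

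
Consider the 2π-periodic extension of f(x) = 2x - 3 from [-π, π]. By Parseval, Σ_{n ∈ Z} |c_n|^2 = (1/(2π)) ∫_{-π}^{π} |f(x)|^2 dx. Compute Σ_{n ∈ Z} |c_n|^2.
Σ |c_n|^2 = 4π^2/3 + 9

Expand and integrate term by term over [-π, π]:
  ∫ (2x)^2 dx = 4·(2π^3/3); ∫ 2·2·(-3)·x dx = 0 (odd integrand); ∫ (-3)^2 dx = 9·2π.
So (1/(2π)) ∫_{-π}^{π} (2x - 3)^2 dx = 4π^2/3 + 9 = 4π^2/3 + 9.
Parseval ⇒ Σ |c_n|^2 = 4π^2/3 + 9.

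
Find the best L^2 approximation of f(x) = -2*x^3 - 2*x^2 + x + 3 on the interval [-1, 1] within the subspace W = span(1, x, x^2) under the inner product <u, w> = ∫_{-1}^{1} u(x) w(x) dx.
g(x) = -2*x^2 - x/5 + 3

The best approximation g ∈ W is the orthogonal projection of f onto W. Writing g = a_0 + a_1 x + a_2 x^2, the coefficients solve the normal equations G · a = b where
  G_{ij} = <φ_i, φ_j> and b_i = <f, φ_i>, with φ_0 = 1, φ_1 = x, φ_2 = x^2.
G =
  [2, 0, 2/3]
  [0, 2/3, 0]
  [2/3, 0, 2/5],
b = (14/3, -2/15, 6/5).
Solving gives a_0 = 3, a_1 = -1/5, a_2 = -2, so
  g(x) = -2*x^2 - x/5 + 3.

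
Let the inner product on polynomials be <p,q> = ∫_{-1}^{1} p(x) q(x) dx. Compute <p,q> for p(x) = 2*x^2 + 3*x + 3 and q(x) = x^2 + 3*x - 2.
<p,q> = -88/15

Expand the product: p(x)·q(x) = 2*x^4 + 9*x^3 + 8*x^2 + 3*x - 6.
∫_{-1}^{1} of each monomial x^k gives [2/(k+1) if k even, 0 if k odd]. Integrating term-by-term (or equivalently evaluating the antiderivative F(x) = 2*x^5/5 + 9*x^4/4 + 8*x^3/3 + 3*x^2/2 - 6*x at the endpoints):
  F(1) − F(−1) = 49/60 − (401/60) = -88/15.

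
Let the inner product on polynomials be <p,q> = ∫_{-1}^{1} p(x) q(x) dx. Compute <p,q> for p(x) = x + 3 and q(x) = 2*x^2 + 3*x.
<p,q> = 6

Expand the product: p(x)·q(x) = 2*x^3 + 9*x^2 + 9*x.
∫_{-1}^{1} of each monomial x^k gives [2/(k+1) if k even, 0 if k odd]. Integrating term-by-term (or equivalently evaluating the antiderivative F(x) = x^4/2 + 3*x^3 + 9*x^2/2 at the endpoints):
  F(1) − F(−1) = 8 − (2) = 6.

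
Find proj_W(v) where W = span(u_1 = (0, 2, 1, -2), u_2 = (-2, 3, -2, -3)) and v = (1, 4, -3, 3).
proj_W(v) = (-73/67, 27/134, -121/67, -27/134)

Set up U = [u_1 | ... | u_2] ∈ R^(4×2). The projector onto W = col(U) is P = U (U^T U)^(-1) U^T.
Compute U^T U =
  [9, 10]
  [10, 26],
and U^T v = (-1, 7).
Solve U^T U · c = U^T v for the coefficients: c = (-48/67, 73/134). The projection is proj_W(v) = U c.
Check: (v - proj_W(v)) · u_1 = 0  (should be 0).
Check: (v - proj_W(v)) · u_2 = 0  (should be 0).
Result: proj_W(v) = (-73/67, 27/134, -121/67, -27/134).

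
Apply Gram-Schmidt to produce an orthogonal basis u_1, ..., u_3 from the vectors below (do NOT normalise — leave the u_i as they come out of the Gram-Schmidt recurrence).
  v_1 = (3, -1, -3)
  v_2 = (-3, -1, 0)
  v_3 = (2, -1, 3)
Orthogonal basis:
  u_1 = (3, -1, -3)
  u_2 = (-33/19, -27/19, -24/19)
  u_3 = (11/14, -33/14, 11/7)

Apply the Gram-Schmidt recurrence
  u_1 = v_1
  u_i = v_i − Σ_{j<i} ((v_i · u_j) / (u_j · u_j)) · u_j.

Step by step this gives:
  u_1 = (3, -1, -3)
  u_2 = (-33/19, -27/19, -24/19)
  u_3 = (11/14, -33/14, 11/7)

Orthogonality check:
  u_2 · u_1 = 0 (should be 0)
  u_3 · u_1 = 0 (should be 0)
  u_3 · u_2 = 0 (should be 0)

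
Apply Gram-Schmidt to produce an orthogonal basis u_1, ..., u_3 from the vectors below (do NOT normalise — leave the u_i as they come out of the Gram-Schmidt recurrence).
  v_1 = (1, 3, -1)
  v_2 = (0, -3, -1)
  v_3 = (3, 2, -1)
Orthogonal basis:
  u_1 = (1, 3, -1)
  u_2 = (8/11, -9/11, -19/11)
  u_3 = (39/23, -13/46, 39/46)

Apply the Gram-Schmidt recurrence
  u_1 = v_1
  u_i = v_i − Σ_{j<i} ((v_i · u_j) / (u_j · u_j)) · u_j.

Step by step this gives:
  u_1 = (1, 3, -1)
  u_2 = (8/11, -9/11, -19/11)
  u_3 = (39/23, -13/46, 39/46)

Orthogonality check:
  u_2 · u_1 = 0 (should be 0)
  u_3 · u_1 = 0 (should be 0)
  u_3 · u_2 = 0 (should be 0)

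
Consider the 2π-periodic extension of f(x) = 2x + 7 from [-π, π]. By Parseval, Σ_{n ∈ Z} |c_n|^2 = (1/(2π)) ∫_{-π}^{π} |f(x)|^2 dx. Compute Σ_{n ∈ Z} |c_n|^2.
Σ |c_n|^2 = 4π^2/3 + 49

Expand and integrate term by term over [-π, π]:
  ∫ (2x)^2 dx = 4·(2π^3/3); ∫ 2·2·(7)·x dx = 0 (odd integrand); ∫ 7^2 dx = 49·2π.
So (1/(2π)) ∫_{-π}^{π} (2x + 7)^2 dx = 4π^2/3 + 49 = 4π^2/3 + 49.
Parseval ⇒ Σ |c_n|^2 = 4π^2/3 + 49.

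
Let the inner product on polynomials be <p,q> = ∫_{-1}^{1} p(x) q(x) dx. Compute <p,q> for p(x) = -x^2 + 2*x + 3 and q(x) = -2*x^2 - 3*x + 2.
<p,q> = 52/15

Expand the product: p(x)·q(x) = 2*x^4 - x^3 - 14*x^2 - 5*x + 6.
∫_{-1}^{1} of each monomial x^k gives [2/(k+1) if k even, 0 if k odd]. Integrating term-by-term (or equivalently evaluating the antiderivative F(x) = 2*x^5/5 - x^4/4 - 14*x^3/3 - 5*x^2/2 + 6*x at the endpoints):
  F(1) − F(−1) = -61/60 − (-269/60) = 52/15.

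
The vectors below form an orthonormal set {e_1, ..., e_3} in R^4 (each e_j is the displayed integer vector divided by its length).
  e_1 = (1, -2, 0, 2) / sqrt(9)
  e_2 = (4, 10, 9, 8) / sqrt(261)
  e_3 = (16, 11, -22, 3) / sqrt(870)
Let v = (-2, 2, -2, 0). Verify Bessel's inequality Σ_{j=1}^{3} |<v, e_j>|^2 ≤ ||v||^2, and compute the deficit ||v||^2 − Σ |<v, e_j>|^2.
Σ |<v, e_j>|^2 = 82/15; ||v||^2 = 12; deficit = 98/15

Write each e_j = u_j / sqrt(<u_j, u_j>) where u_j is the displayed integer vector. Then <v, e_j> = <v, u_j> / sqrt(<u_j, u_j>), so |<v, e_j>|^2 = <v, u_j>^2 / <u_j, u_j>.
Coefficients: <v, e_1> = -6/sqrt(9), <v, e_2> = -6/sqrt(261), <v, e_3> = 34/sqrt(870).
Square and sum: Σ |<v, e_j>|^2 = 82/15.
Compute ||v||^2 = v·v = 12.
Deficit = 12 − 82/15 = 98/15 ≥ 0, confirming Bessel's inequality. (The deficit equals ||v − Σ <v,e_j> e_j||^2, the squared distance from v to span{e_j}.)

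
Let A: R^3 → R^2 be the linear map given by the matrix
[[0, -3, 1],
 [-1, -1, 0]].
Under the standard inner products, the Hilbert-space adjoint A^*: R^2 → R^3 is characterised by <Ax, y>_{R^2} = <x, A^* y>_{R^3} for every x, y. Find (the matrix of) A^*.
A^* = A^T =
[[0, -1],
 [-3, -1],
 [1, 0]]

For real matrices with standard dot products, the defining identity <Ax, y> = <x, A^* y> gives (Ax)^T y = x^T (A^*) y, i.e. x^T A^T y = x^T (A^*) y. Since this holds for all x, y, we must have A^* = A^T. Therefore
A^* =
[[0, -1],
 [-3, -1],
 [1, 0]].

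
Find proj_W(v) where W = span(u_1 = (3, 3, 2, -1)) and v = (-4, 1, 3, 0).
proj_W(v) = (-9/23, -9/23, -6/23, 3/23)

Set up U = [u_1 | ... | u_1] ∈ R^(4×1). The projector onto W = col(U) is P = U (U^T U)^(-1) U^T.
Compute U^T U =
  [23],
and U^T v = (-3).
Solve U^T U · c = U^T v for the coefficients: c = (-3/23). The projection is proj_W(v) = U c.
Check: (v - proj_W(v)) · u_1 = 0  (should be 0).
Result: proj_W(v) = (-9/23, -9/23, -6/23, 3/23).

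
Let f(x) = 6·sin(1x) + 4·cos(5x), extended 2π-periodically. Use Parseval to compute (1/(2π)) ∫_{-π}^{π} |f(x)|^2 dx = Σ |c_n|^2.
Σ |c_n|^2 = 26

Expand |f|^2 and use orthogonality of {sin(nx), cos(mx)} on [-π, π]:
  ∫_{-π}^{π} sin(nx)^2 dx = π, ∫ cos(mx)^2 dx = π, and cross terms integrate to 0.
So ∫_{-π}^{π} f(x)^2 dx = 6^2 · π + 4^2 · π = (36 + 16)π.
Divide by 2π: (36 + 16)/2 = 26.
By Parseval, this equals Σ |c_n|^2.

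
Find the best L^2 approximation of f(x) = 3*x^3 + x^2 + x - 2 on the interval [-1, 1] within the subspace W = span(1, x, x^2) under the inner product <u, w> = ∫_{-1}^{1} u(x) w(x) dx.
g(x) = x^2 + 14*x/5 - 2

The best approximation g ∈ W is the orthogonal projection of f onto W. Writing g = a_0 + a_1 x + a_2 x^2, the coefficients solve the normal equations G · a = b where
  G_{ij} = <φ_i, φ_j> and b_i = <f, φ_i>, with φ_0 = 1, φ_1 = x, φ_2 = x^2.
G =
  [2, 0, 2/3]
  [0, 2/3, 0]
  [2/3, 0, 2/5],
b = (-10/3, 28/15, -14/15).
Solving gives a_0 = -2, a_1 = 14/5, a_2 = 1, so
  g(x) = x^2 + 14*x/5 - 2.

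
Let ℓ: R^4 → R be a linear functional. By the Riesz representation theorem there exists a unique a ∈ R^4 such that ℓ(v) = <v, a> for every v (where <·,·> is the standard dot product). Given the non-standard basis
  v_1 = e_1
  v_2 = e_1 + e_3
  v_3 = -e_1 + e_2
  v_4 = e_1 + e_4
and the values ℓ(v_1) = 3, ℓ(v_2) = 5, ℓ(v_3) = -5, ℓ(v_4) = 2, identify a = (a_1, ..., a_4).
a = (3, -2, 2, -1)

Write a = (a_1, ..., a_4) in the standard basis. For each basis vector v_i, ℓ(v_i) = <v_i, a> is a linear equation in the a_j's. Collect the n equations into a matrix system V a = ℓ, where row i of V is v_i (expressed in the standard basis). Since V is invertible (lower-triangular with 1s on the diagonal, up to permutation), solve by back-substitution:
  V =
[[1, 0, 0, 0],
 [1, 0, 1, 0],
 [-1, 1, 0, 0],
 [1, 0, 0, 1]]
  V a = (3, 5, -5, 2)
Solving gives a = (3, -2, 2, -1).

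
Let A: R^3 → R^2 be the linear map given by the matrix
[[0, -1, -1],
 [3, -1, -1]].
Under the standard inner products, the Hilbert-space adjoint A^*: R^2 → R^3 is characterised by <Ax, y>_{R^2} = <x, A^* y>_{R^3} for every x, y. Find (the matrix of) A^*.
A^* = A^T =
[[0, 3],
 [-1, -1],
 [-1, -1]]

For real matrices with standard dot products, the defining identity <Ax, y> = <x, A^* y> gives (Ax)^T y = x^T (A^*) y, i.e. x^T A^T y = x^T (A^*) y. Since this holds for all x, y, we must have A^* = A^T. Therefore
A^* =
[[0, 3],
 [-1, -1],
 [-1, -1]].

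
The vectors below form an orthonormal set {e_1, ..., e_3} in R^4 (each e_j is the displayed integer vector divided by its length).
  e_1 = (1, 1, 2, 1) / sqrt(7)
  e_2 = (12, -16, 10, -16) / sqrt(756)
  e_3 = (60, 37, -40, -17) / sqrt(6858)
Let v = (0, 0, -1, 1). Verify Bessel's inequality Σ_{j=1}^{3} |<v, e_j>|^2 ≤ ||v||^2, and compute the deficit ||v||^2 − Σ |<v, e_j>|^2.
Σ |<v, e_j>|^2 = 283/254; ||v||^2 = 2; deficit = 225/254

Write each e_j = u_j / sqrt(<u_j, u_j>) where u_j is the displayed integer vector. Then <v, e_j> = <v, u_j> / sqrt(<u_j, u_j>), so |<v, e_j>|^2 = <v, u_j>^2 / <u_j, u_j>.
Coefficients: <v, e_1> = -1/sqrt(7), <v, e_2> = -26/sqrt(756), <v, e_3> = 23/sqrt(6858).
Square and sum: Σ |<v, e_j>|^2 = 283/254.
Compute ||v||^2 = v·v = 2.
Deficit = 2 − 283/254 = 225/254 ≥ 0, confirming Bessel's inequality. (The deficit equals ||v − Σ <v,e_j> e_j||^2, the squared distance from v to span{e_j}.)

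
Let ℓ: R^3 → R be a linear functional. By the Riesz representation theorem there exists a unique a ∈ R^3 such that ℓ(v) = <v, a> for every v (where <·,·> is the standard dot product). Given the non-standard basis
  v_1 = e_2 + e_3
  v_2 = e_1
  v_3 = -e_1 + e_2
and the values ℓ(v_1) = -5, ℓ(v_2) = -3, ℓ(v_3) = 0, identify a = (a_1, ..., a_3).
a = (-3, -3, -2)

Write a = (a_1, ..., a_3) in the standard basis. For each basis vector v_i, ℓ(v_i) = <v_i, a> is a linear equation in the a_j's. Collect the n equations into a matrix system V a = ℓ, where row i of V is v_i (expressed in the standard basis). Since V is invertible (lower-triangular with 1s on the diagonal, up to permutation), solve by back-substitution:
  V =
[[0, 1, 1],
 [1, 0, 0],
 [-1, 1, 0]]
  V a = (-5, -3, 0)
Solving gives a = (-3, -3, -2).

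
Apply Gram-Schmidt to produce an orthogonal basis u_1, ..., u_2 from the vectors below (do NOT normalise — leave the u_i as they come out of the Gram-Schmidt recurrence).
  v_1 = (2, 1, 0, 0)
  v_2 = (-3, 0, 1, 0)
Orthogonal basis:
  u_1 = (2, 1, 0, 0)
  u_2 = (-3/5, 6/5, 1, 0)

Apply the Gram-Schmidt recurrence
  u_1 = v_1
  u_i = v_i − Σ_{j<i} ((v_i · u_j) / (u_j · u_j)) · u_j.

Step by step this gives:
  u_1 = (2, 1, 0, 0)
  u_2 = (-3/5, 6/5, 1, 0)

Orthogonality check:
  u_2 · u_1 = 0 (should be 0)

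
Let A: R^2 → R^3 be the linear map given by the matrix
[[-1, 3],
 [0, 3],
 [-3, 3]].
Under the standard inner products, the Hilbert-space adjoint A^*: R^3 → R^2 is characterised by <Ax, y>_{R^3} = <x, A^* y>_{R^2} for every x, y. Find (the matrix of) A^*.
A^* = A^T =
[[-1, 0, -3],
 [3, 3, 3]]

For real matrices with standard dot products, the defining identity <Ax, y> = <x, A^* y> gives (Ax)^T y = x^T (A^*) y, i.e. x^T A^T y = x^T (A^*) y. Since this holds for all x, y, we must have A^* = A^T. Therefore
A^* =
[[-1, 0, -3],
 [3, 3, 3]].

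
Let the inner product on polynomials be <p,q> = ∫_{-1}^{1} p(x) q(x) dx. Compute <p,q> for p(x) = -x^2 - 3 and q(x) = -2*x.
<p,q> = 0

Expand the product: p(x)·q(x) = 2*x^3 + 6*x.
∫_{-1}^{1} of each monomial x^k gives [2/(k+1) if k even, 0 if k odd]. Integrating term-by-term (or equivalently evaluating the antiderivative F(x) = x^4/2 + 3*x^2 at the endpoints):
  F(1) − F(−1) = 7/2 − (7/2) = 0.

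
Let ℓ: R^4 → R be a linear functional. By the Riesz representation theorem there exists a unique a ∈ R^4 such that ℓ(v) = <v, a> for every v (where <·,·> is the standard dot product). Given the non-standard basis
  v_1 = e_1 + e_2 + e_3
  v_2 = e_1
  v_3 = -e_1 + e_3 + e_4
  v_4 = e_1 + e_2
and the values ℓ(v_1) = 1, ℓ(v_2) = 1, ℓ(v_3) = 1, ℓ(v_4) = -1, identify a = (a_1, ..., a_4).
a = (1, -2, 2, 0)

Write a = (a_1, ..., a_4) in the standard basis. For each basis vector v_i, ℓ(v_i) = <v_i, a> is a linear equation in the a_j's. Collect the n equations into a matrix system V a = ℓ, where row i of V is v_i (expressed in the standard basis). Since V is invertible (lower-triangular with 1s on the diagonal, up to permutation), solve by back-substitution:
  V =
[[1, 1, 1, 0],
 [1, 0, 0, 0],
 [-1, 0, 1, 1],
 [1, 1, 0, 0]]
  V a = (1, 1, 1, -1)
Solving gives a = (1, -2, 2, 0).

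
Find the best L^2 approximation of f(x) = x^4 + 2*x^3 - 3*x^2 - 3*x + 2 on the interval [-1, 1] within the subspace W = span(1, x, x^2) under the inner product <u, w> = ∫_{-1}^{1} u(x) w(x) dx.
g(x) = -15*x^2/7 - 9*x/5 + 67/35

The best approximation g ∈ W is the orthogonal projection of f onto W. Writing g = a_0 + a_1 x + a_2 x^2, the coefficients solve the normal equations G · a = b where
  G_{ij} = <φ_i, φ_j> and b_i = <f, φ_i>, with φ_0 = 1, φ_1 = x, φ_2 = x^2.
G =
  [2, 0, 2/3]
  [0, 2/3, 0]
  [2/3, 0, 2/5],
b = (12/5, -6/5, 44/105).
Solving gives a_0 = 67/35, a_1 = -9/5, a_2 = -15/7, so
  g(x) = -15*x^2/7 - 9*x/5 + 67/35.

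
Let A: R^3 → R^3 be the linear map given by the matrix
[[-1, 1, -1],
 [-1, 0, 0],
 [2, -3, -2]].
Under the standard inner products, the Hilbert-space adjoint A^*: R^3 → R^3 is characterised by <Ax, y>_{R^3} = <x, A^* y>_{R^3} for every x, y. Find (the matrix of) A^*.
A^* = A^T =
[[-1, -1, 2],
 [1, 0, -3],
 [-1, 0, -2]]

For real matrices with standard dot products, the defining identity <Ax, y> = <x, A^* y> gives (Ax)^T y = x^T (A^*) y, i.e. x^T A^T y = x^T (A^*) y. Since this holds for all x, y, we must have A^* = A^T. Therefore
A^* =
[[-1, -1, 2],
 [1, 0, -3],
 [-1, 0, -2]].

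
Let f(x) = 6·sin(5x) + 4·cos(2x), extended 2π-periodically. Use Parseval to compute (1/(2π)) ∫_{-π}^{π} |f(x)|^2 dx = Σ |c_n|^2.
Σ |c_n|^2 = 26

Expand |f|^2 and use orthogonality of {sin(nx), cos(mx)} on [-π, π]:
  ∫_{-π}^{π} sin(nx)^2 dx = π, ∫ cos(mx)^2 dx = π, and cross terms integrate to 0.
So ∫_{-π}^{π} f(x)^2 dx = 6^2 · π + 4^2 · π = (36 + 16)π.
Divide by 2π: (36 + 16)/2 = 26.
By Parseval, this equals Σ |c_n|^2.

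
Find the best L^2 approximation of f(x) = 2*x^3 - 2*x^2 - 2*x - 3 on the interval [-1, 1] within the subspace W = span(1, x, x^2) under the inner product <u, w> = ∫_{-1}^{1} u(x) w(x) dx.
g(x) = -2*x^2 - 4*x/5 - 3

The best approximation g ∈ W is the orthogonal projection of f onto W. Writing g = a_0 + a_1 x + a_2 x^2, the coefficients solve the normal equations G · a = b where
  G_{ij} = <φ_i, φ_j> and b_i = <f, φ_i>, with φ_0 = 1, φ_1 = x, φ_2 = x^2.
G =
  [2, 0, 2/3]
  [0, 2/3, 0]
  [2/3, 0, 2/5],
b = (-22/3, -8/15, -14/5).
Solving gives a_0 = -3, a_1 = -4/5, a_2 = -2, so
  g(x) = -2*x^2 - 4*x/5 - 3.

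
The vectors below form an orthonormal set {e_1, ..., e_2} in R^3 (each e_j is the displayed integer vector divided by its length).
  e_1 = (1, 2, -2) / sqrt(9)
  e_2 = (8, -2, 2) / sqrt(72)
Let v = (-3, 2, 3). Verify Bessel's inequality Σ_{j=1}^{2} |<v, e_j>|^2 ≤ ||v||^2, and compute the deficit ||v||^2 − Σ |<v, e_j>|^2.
Σ |<v, e_j>|^2 = 19/2; ||v||^2 = 22; deficit = 25/2

Write each e_j = u_j / sqrt(<u_j, u_j>) where u_j is the displayed integer vector. Then <v, e_j> = <v, u_j> / sqrt(<u_j, u_j>), so |<v, e_j>|^2 = <v, u_j>^2 / <u_j, u_j>.
Coefficients: <v, e_1> = -5/sqrt(9), <v, e_2> = -22/sqrt(72).
Square and sum: Σ |<v, e_j>|^2 = 19/2.
Compute ||v||^2 = v·v = 22.
Deficit = 22 − 19/2 = 25/2 ≥ 0, confirming Bessel's inequality. (The deficit equals ||v − Σ <v,e_j> e_j||^2, the squared distance from v to span{e_j}.)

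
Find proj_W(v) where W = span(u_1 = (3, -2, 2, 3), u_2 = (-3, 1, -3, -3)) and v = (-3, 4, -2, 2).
proj_W(v) = (-45/26, 28/13, -2/13, -45/26)

Set up U = [u_1 | ... | u_2] ∈ R^(4×2). The projector onto W = col(U) is P = U (U^T U)^(-1) U^T.
Compute U^T U =
  [26, -26]
  [-26, 28],
and U^T v = (-15, 13).
Solve U^T U · c = U^T v for the coefficients: c = (-41/26, -1). The projection is proj_W(v) = U c.
Check: (v - proj_W(v)) · u_1 = 0  (should be 0).
Check: (v - proj_W(v)) · u_2 = 0  (should be 0).
Result: proj_W(v) = (-45/26, 28/13, -2/13, -45/26).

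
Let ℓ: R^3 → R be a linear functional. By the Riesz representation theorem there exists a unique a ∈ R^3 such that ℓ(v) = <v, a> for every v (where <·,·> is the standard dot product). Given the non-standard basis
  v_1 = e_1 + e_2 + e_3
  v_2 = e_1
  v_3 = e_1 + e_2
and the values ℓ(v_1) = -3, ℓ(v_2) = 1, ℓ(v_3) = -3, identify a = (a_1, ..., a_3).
a = (1, -4, 0)

Write a = (a_1, ..., a_3) in the standard basis. For each basis vector v_i, ℓ(v_i) = <v_i, a> is a linear equation in the a_j's. Collect the n equations into a matrix system V a = ℓ, where row i of V is v_i (expressed in the standard basis). Since V is invertible (lower-triangular with 1s on the diagonal, up to permutation), solve by back-substitution:
  V =
[[1, 1, 1],
 [1, 0, 0],
 [1, 1, 0]]
  V a = (-3, 1, -3)
Solving gives a = (1, -4, 0).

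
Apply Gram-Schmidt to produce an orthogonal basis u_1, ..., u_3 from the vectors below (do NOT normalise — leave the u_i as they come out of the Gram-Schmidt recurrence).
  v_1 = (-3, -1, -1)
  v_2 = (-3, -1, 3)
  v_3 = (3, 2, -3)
Orthogonal basis:
  u_1 = (-3, -1, -1)
  u_2 = (-12/11, -4/11, 40/11)
  u_3 = (-3/10, 9/10, 0)

Apply the Gram-Schmidt recurrence
  u_1 = v_1
  u_i = v_i − Σ_{j<i} ((v_i · u_j) / (u_j · u_j)) · u_j.

Step by step this gives:
  u_1 = (-3, -1, -1)
  u_2 = (-12/11, -4/11, 40/11)
  u_3 = (-3/10, 9/10, 0)

Orthogonality check:
  u_2 · u_1 = 0 (should be 0)
  u_3 · u_1 = 0 (should be 0)
  u_3 · u_2 = 0 (should be 0)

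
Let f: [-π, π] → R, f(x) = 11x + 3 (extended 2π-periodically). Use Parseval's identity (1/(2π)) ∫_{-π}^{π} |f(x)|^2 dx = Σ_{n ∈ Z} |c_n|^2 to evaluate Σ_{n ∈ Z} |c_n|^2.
Σ |c_n|^2 = 121π^2/3 + 9

Expand and integrate term by term over [-π, π]:
  ∫ (11x)^2 dx = 121·(2π^3/3); ∫ 2·11·(3)·x dx = 0 (odd integrand); ∫ 3^2 dx = 9·2π.
So (1/(2π)) ∫_{-π}^{π} (11x + 3)^2 dx = 121π^2/3 + 9 = 121π^2/3 + 9.
Parseval ⇒ Σ |c_n|^2 = 121π^2/3 + 9.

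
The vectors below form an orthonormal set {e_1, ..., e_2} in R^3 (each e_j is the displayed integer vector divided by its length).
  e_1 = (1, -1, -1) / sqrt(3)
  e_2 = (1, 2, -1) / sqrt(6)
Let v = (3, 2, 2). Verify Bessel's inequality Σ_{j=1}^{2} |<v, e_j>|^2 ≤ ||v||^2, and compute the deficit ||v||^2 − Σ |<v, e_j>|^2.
Σ |<v, e_j>|^2 = 9/2; ||v||^2 = 17; deficit = 25/2

Write each e_j = u_j / sqrt(<u_j, u_j>) where u_j is the displayed integer vector. Then <v, e_j> = <v, u_j> / sqrt(<u_j, u_j>), so |<v, e_j>|^2 = <v, u_j>^2 / <u_j, u_j>.
Coefficients: <v, e_1> = -1/sqrt(3), <v, e_2> = 5/sqrt(6).
Square and sum: Σ |<v, e_j>|^2 = 9/2.
Compute ||v||^2 = v·v = 17.
Deficit = 17 − 9/2 = 25/2 ≥ 0, confirming Bessel's inequality. (The deficit equals ||v − Σ <v,e_j> e_j||^2, the squared distance from v to span{e_j}.)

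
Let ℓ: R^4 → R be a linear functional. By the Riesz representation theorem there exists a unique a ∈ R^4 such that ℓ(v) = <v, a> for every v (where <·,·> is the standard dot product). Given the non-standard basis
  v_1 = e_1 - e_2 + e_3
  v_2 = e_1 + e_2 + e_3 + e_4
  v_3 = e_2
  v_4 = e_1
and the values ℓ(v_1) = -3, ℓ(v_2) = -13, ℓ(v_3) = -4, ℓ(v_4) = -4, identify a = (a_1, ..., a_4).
a = (-4, -4, -3, -2)

Write a = (a_1, ..., a_4) in the standard basis. For each basis vector v_i, ℓ(v_i) = <v_i, a> is a linear equation in the a_j's. Collect the n equations into a matrix system V a = ℓ, where row i of V is v_i (expressed in the standard basis). Since V is invertible (lower-triangular with 1s on the diagonal, up to permutation), solve by back-substitution:
  V =
[[1, -1, 1, 0],
 [1, 1, 1, 1],
 [0, 1, 0, 0],
 [1, 0, 0, 0]]
  V a = (-3, -13, -4, -4)
Solving gives a = (-4, -4, -3, -2).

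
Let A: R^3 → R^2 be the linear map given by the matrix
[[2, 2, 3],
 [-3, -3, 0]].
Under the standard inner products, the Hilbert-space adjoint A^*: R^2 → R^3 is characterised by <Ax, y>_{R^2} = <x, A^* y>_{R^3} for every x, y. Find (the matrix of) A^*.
A^* = A^T =
[[2, -3],
 [2, -3],
 [3, 0]]

For real matrices with standard dot products, the defining identity <Ax, y> = <x, A^* y> gives (Ax)^T y = x^T (A^*) y, i.e. x^T A^T y = x^T (A^*) y. Since this holds for all x, y, we must have A^* = A^T. Therefore
A^* =
[[2, -3],
 [2, -3],
 [3, 0]].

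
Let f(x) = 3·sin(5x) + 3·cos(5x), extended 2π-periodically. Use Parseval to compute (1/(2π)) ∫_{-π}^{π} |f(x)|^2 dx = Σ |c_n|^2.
Σ |c_n|^2 = 9

Expand |f|^2 and use orthogonality of {sin(nx), cos(mx)} on [-π, π]:
  ∫_{-π}^{π} sin(nx)^2 dx = π, ∫ cos(mx)^2 dx = π, and cross terms integrate to 0.
So ∫_{-π}^{π} f(x)^2 dx = 3^2 · π + 3^2 · π = (9 + 9)π.
Divide by 2π: (9 + 9)/2 = 9.
By Parseval, this equals Σ |c_n|^2.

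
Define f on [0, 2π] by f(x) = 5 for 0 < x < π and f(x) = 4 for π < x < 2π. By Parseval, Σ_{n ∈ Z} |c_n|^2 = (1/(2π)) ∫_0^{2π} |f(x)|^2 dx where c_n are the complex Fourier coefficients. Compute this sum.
Σ |c_n|^2 = 41/2

Parseval equates the L^2 energy of f (normalised by 1/(2π)) with the ℓ^2 sum of its Fourier coefficients: (1/(2π)) ∫_0^{2π} |f|^2 = Σ |c_n|^2.
Compute the left side: (1/(2π)) [∫_0^π 5^2 dx + ∫_π^{2π} 4^2 dx] = (1/(2π)) · (25π + 16π) = (25 + 16)/2 = 41/2.
So Σ_{n ∈ Z} |c_n|^2 = 41/2.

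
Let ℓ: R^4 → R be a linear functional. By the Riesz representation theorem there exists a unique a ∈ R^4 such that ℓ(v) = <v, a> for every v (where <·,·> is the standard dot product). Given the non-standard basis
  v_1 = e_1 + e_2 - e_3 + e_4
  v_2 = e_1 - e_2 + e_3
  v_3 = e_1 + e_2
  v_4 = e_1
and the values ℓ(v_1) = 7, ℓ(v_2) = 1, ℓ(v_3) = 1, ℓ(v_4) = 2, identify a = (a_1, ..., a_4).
a = (2, -1, -2, 4)

Write a = (a_1, ..., a_4) in the standard basis. For each basis vector v_i, ℓ(v_i) = <v_i, a> is a linear equation in the a_j's. Collect the n equations into a matrix system V a = ℓ, where row i of V is v_i (expressed in the standard basis). Since V is invertible (lower-triangular with 1s on the diagonal, up to permutation), solve by back-substitution:
  V =
[[1, 1, -1, 1],
 [1, -1, 1, 0],
 [1, 1, 0, 0],
 [1, 0, 0, 0]]
  V a = (7, 1, 1, 2)
Solving gives a = (2, -1, -2, 4).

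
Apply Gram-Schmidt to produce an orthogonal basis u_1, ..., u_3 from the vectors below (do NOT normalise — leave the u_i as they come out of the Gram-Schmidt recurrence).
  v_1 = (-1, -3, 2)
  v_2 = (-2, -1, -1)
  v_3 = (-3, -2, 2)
Orthogonal basis:
  u_1 = (-1, -3, 2)
  u_2 = (-25/14, -5/14, -10/7)
  u_3 = (-1, 1, 1)

Apply the Gram-Schmidt recurrence
  u_1 = v_1
  u_i = v_i − Σ_{j<i} ((v_i · u_j) / (u_j · u_j)) · u_j.

Step by step this gives:
  u_1 = (-1, -3, 2)
  u_2 = (-25/14, -5/14, -10/7)
  u_3 = (-1, 1, 1)

Orthogonality check:
  u_2 · u_1 = 0 (should be 0)
  u_3 · u_1 = 0 (should be 0)
  u_3 · u_2 = 0 (should be 0)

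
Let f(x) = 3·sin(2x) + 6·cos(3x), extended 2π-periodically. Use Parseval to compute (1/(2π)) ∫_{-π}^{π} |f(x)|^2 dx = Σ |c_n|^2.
Σ |c_n|^2 = 45/2

Expand |f|^2 and use orthogonality of {sin(nx), cos(mx)} on [-π, π]:
  ∫_{-π}^{π} sin(nx)^2 dx = π, ∫ cos(mx)^2 dx = π, and cross terms integrate to 0.
So ∫_{-π}^{π} f(x)^2 dx = 3^2 · π + 6^2 · π = (9 + 36)π.
Divide by 2π: (9 + 36)/2 = 45/2.
By Parseval, this equals Σ |c_n|^2.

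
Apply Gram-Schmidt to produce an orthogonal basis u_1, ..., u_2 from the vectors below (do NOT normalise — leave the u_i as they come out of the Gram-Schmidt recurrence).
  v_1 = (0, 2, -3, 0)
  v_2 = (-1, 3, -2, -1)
Orthogonal basis:
  u_1 = (0, 2, -3, 0)
  u_2 = (-1, 15/13, 10/13, -1)

Apply the Gram-Schmidt recurrence
  u_1 = v_1
  u_i = v_i − Σ_{j<i} ((v_i · u_j) / (u_j · u_j)) · u_j.

Step by step this gives:
  u_1 = (0, 2, -3, 0)
  u_2 = (-1, 15/13, 10/13, -1)

Orthogonality check:
  u_2 · u_1 = 0 (should be 0)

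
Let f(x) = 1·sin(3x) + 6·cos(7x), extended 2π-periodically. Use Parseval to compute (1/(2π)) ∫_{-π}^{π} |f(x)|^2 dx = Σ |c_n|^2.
Σ |c_n|^2 = 37/2

Expand |f|^2 and use orthogonality of {sin(nx), cos(mx)} on [-π, π]:
  ∫_{-π}^{π} sin(nx)^2 dx = π, ∫ cos(mx)^2 dx = π, and cross terms integrate to 0.
So ∫_{-π}^{π} f(x)^2 dx = 1^2 · π + 6^2 · π = (1 + 36)π.
Divide by 2π: (1 + 36)/2 = 37/2.
By Parseval, this equals Σ |c_n|^2.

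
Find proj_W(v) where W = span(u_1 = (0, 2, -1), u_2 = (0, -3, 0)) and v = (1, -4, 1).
proj_W(v) = (0, -4, 1)

Set up U = [u_1 | ... | u_2] ∈ R^(3×2). The projector onto W = col(U) is P = U (U^T U)^(-1) U^T.
Compute U^T U =
  [5, -6]
  [-6, 9],
and U^T v = (-9, 12).
Solve U^T U · c = U^T v for the coefficients: c = (-1, 2/3). The projection is proj_W(v) = U c.
Check: (v - proj_W(v)) · u_1 = 0  (should be 0).
Check: (v - proj_W(v)) · u_2 = 0  (should be 0).
Result: proj_W(v) = (0, -4, 1).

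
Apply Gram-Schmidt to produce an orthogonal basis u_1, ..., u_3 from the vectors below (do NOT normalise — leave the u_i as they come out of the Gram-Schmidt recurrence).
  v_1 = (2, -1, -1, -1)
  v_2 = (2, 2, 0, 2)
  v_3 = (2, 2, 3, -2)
Orthogonal basis:
  u_1 = (2, -1, -1, -1)
  u_2 = (2, 2, 0, 2)
  u_3 = (22/21, 31/21, 22/7, -53/21)

Apply the Gram-Schmidt recurrence
  u_1 = v_1
  u_i = v_i − Σ_{j<i} ((v_i · u_j) / (u_j · u_j)) · u_j.

Step by step this gives:
  u_1 = (2, -1, -1, -1)
  u_2 = (2, 2, 0, 2)
  u_3 = (22/21, 31/21, 22/7, -53/21)

Orthogonality check:
  u_2 · u_1 = 0 (should be 0)
  u_3 · u_1 = 0 (should be 0)
  u_3 · u_2 = 0 (should be 0)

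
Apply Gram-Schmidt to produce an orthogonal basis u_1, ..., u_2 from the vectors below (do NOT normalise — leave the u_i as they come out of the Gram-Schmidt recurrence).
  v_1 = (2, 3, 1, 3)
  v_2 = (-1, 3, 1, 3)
Orthogonal basis:
  u_1 = (2, 3, 1, 3)
  u_2 = (-57/23, 18/23, 6/23, 18/23)

Apply the Gram-Schmidt recurrence
  u_1 = v_1
  u_i = v_i − Σ_{j<i} ((v_i · u_j) / (u_j · u_j)) · u_j.

Step by step this gives:
  u_1 = (2, 3, 1, 3)
  u_2 = (-57/23, 18/23, 6/23, 18/23)

Orthogonality check:
  u_2 · u_1 = 0 (should be 0)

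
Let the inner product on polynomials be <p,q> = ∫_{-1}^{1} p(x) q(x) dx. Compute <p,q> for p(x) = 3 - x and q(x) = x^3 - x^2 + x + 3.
<p,q> = 224/15

Expand the product: p(x)·q(x) = -x^4 + 4*x^3 - 4*x^2 + 9.
∫_{-1}^{1} of each monomial x^k gives [2/(k+1) if k even, 0 if k odd]. Integrating term-by-term (or equivalently evaluating the antiderivative F(x) = -x^5/5 + x^4 - 4*x^3/3 + 9*x at the endpoints):
  F(1) − F(−1) = 127/15 − (-97/15) = 224/15.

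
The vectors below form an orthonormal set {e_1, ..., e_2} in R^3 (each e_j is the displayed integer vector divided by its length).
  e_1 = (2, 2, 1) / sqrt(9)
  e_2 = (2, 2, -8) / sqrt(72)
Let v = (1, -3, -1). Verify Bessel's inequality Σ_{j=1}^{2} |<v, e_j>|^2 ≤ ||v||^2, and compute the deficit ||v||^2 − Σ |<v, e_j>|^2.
Σ |<v, e_j>|^2 = 3; ||v||^2 = 11; deficit = 8

Write each e_j = u_j / sqrt(<u_j, u_j>) where u_j is the displayed integer vector. Then <v, e_j> = <v, u_j> / sqrt(<u_j, u_j>), so |<v, e_j>|^2 = <v, u_j>^2 / <u_j, u_j>.
Coefficients: <v, e_1> = -5/sqrt(9), <v, e_2> = 4/sqrt(72).
Square and sum: Σ |<v, e_j>|^2 = 3.
Compute ||v||^2 = v·v = 11.
Deficit = 11 − 3 = 8 ≥ 0, confirming Bessel's inequality. (The deficit equals ||v − Σ <v,e_j> e_j||^2, the squared distance from v to span{e_j}.)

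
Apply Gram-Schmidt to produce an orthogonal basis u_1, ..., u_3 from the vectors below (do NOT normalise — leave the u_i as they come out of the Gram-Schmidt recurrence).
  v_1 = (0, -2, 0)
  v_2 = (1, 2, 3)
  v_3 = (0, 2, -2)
Orthogonal basis:
  u_1 = (0, -2, 0)
  u_2 = (1, 0, 3)
  u_3 = (3/5, 0, -1/5)

Apply the Gram-Schmidt recurrence
  u_1 = v_1
  u_i = v_i − Σ_{j<i} ((v_i · u_j) / (u_j · u_j)) · u_j.

Step by step this gives:
  u_1 = (0, -2, 0)
  u_2 = (1, 0, 3)
  u_3 = (3/5, 0, -1/5)

Orthogonality check:
  u_2 · u_1 = 0 (should be 0)
  u_3 · u_1 = 0 (should be 0)
  u_3 · u_2 = 0 (should be 0)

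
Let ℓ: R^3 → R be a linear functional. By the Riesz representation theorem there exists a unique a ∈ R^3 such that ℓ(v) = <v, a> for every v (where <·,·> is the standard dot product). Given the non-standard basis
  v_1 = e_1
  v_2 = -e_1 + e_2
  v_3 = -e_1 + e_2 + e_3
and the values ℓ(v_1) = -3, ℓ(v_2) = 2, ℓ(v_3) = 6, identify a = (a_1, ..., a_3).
a = (-3, -1, 4)

Write a = (a_1, ..., a_3) in the standard basis. For each basis vector v_i, ℓ(v_i) = <v_i, a> is a linear equation in the a_j's. Collect the n equations into a matrix system V a = ℓ, where row i of V is v_i (expressed in the standard basis). Since V is invertible (lower-triangular with 1s on the diagonal, up to permutation), solve by back-substitution:
  V =
[[1, 0, 0],
 [-1, 1, 0],
 [-1, 1, 1]]
  V a = (-3, 2, 6)
Solving gives a = (-3, -1, 4).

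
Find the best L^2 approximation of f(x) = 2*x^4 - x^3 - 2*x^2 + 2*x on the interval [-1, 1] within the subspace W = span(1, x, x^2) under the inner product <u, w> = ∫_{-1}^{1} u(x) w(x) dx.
g(x) = -2*x^2/7 + 7*x/5 - 6/35

The best approximation g ∈ W is the orthogonal projection of f onto W. Writing g = a_0 + a_1 x + a_2 x^2, the coefficients solve the normal equations G · a = b where
  G_{ij} = <φ_i, φ_j> and b_i = <f, φ_i>, with φ_0 = 1, φ_1 = x, φ_2 = x^2.
G =
  [2, 0, 2/3]
  [0, 2/3, 0]
  [2/3, 0, 2/5],
b = (-8/15, 14/15, -8/35).
Solving gives a_0 = -6/35, a_1 = 7/5, a_2 = -2/7, so
  g(x) = -2*x^2/7 + 7*x/5 - 6/35.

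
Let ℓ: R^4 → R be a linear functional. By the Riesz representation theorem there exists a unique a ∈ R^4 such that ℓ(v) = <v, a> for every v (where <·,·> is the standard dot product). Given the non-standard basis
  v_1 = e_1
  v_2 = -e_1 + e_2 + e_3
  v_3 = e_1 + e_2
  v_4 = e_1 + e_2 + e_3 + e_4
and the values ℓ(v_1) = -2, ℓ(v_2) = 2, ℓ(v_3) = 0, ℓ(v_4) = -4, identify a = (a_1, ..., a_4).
a = (-2, 2, -2, -2)

Write a = (a_1, ..., a_4) in the standard basis. For each basis vector v_i, ℓ(v_i) = <v_i, a> is a linear equation in the a_j's. Collect the n equations into a matrix system V a = ℓ, where row i of V is v_i (expressed in the standard basis). Since V is invertible (lower-triangular with 1s on the diagonal, up to permutation), solve by back-substitution:
  V =
[[1, 0, 0, 0],
 [-1, 1, 1, 0],
 [1, 1, 0, 0],
 [1, 1, 1, 1]]
  V a = (-2, 2, 0, -4)
Solving gives a = (-2, 2, -2, -2).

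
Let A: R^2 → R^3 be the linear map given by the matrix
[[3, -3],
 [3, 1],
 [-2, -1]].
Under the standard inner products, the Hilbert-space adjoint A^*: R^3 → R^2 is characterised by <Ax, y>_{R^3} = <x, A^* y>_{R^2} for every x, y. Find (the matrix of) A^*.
A^* = A^T =
[[3, 3, -2],
 [-3, 1, -1]]

For real matrices with standard dot products, the defining identity <Ax, y> = <x, A^* y> gives (Ax)^T y = x^T (A^*) y, i.e. x^T A^T y = x^T (A^*) y. Since this holds for all x, y, we must have A^* = A^T. Therefore
A^* =
[[3, 3, -2],
 [-3, 1, -1]].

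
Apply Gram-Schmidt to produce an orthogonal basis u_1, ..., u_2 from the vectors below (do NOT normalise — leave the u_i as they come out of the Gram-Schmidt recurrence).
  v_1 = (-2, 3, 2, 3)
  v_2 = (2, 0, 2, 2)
Orthogonal basis:
  u_1 = (-2, 3, 2, 3)
  u_2 = (32/13, -9/13, 20/13, 17/13)

Apply the Gram-Schmidt recurrence
  u_1 = v_1
  u_i = v_i − Σ_{j<i} ((v_i · u_j) / (u_j · u_j)) · u_j.

Step by step this gives:
  u_1 = (-2, 3, 2, 3)
  u_2 = (32/13, -9/13, 20/13, 17/13)

Orthogonality check:
  u_2 · u_1 = 0 (should be 0)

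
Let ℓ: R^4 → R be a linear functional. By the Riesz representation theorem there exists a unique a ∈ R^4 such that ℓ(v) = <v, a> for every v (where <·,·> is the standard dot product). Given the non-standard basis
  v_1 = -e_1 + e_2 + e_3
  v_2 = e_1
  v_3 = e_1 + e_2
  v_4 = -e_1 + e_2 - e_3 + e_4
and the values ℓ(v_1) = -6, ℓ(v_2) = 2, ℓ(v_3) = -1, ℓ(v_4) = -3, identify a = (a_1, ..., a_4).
a = (2, -3, -1, 1)

Write a = (a_1, ..., a_4) in the standard basis. For each basis vector v_i, ℓ(v_i) = <v_i, a> is a linear equation in the a_j's. Collect the n equations into a matrix system V a = ℓ, where row i of V is v_i (expressed in the standard basis). Since V is invertible (lower-triangular with 1s on the diagonal, up to permutation), solve by back-substitution:
  V =
[[-1, 1, 1, 0],
 [1, 0, 0, 0],
 [1, 1, 0, 0],
 [-1, 1, -1, 1]]
  V a = (-6, 2, -1, -3)
Solving gives a = (2, -3, -1, 1).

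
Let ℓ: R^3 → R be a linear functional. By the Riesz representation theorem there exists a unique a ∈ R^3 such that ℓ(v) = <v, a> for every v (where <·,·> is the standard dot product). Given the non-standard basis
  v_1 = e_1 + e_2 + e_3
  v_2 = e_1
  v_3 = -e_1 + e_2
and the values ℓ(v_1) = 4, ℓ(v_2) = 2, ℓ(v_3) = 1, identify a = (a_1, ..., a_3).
a = (2, 3, -1)

Write a = (a_1, ..., a_3) in the standard basis. For each basis vector v_i, ℓ(v_i) = <v_i, a> is a linear equation in the a_j's. Collect the n equations into a matrix system V a = ℓ, where row i of V is v_i (expressed in the standard basis). Since V is invertible (lower-triangular with 1s on the diagonal, up to permutation), solve by back-substitution:
  V =
[[1, 1, 1],
 [1, 0, 0],
 [-1, 1, 0]]
  V a = (4, 2, 1)
Solving gives a = (2, 3, -1).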